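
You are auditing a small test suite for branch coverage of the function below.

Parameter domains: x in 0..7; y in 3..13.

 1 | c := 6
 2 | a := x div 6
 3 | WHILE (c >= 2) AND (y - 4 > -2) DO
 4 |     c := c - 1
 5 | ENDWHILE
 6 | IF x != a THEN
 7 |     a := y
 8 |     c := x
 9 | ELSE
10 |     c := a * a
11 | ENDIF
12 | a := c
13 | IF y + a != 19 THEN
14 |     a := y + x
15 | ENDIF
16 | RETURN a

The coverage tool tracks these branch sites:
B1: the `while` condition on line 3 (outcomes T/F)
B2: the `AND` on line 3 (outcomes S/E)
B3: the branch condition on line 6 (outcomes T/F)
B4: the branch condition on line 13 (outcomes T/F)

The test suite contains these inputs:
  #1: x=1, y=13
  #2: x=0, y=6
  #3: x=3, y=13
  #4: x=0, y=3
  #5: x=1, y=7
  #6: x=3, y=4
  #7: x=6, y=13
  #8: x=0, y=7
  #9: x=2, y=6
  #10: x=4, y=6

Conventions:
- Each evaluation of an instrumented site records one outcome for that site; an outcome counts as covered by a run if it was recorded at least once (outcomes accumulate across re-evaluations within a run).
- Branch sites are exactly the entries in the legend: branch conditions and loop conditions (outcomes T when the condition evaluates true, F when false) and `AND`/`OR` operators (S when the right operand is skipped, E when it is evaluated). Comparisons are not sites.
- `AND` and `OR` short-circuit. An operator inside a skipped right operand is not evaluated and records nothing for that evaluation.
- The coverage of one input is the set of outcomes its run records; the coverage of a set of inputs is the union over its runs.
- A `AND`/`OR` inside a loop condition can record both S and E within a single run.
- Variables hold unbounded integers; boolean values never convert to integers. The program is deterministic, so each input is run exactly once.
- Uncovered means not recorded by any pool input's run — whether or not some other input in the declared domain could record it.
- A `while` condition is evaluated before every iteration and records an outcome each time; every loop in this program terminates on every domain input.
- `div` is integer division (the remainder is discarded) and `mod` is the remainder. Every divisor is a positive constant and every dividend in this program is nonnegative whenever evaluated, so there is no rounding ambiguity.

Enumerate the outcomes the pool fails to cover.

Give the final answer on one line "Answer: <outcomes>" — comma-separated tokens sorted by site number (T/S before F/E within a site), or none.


input #1, x=1, y=13: events B2->E, B1->T, B2->E, B1->T, B2->E, B1->T, B2->E, B1->T, B2->E, B1->T, B2->S, B1->F, B3->T, B4->T; outcomes B1=T, B1=F, B2=S, B2=E, B3=T, B4=T
input #2, x=0, y=6: events B2->E, B1->T, B2->E, B1->T, B2->E, B1->T, B2->E, B1->T, B2->E, B1->T, B2->S, B1->F, B3->F, B4->T; outcomes B1=T, B1=F, B2=S, B2=E, B3=F, B4=T
input #3, x=3, y=13: events B2->E, B1->T, B2->E, B1->T, B2->E, B1->T, B2->E, B1->T, B2->E, B1->T, B2->S, B1->F, B3->T, B4->T; outcomes B1=T, B1=F, B2=S, B2=E, B3=T, B4=T
input #4, x=0, y=3: events B2->E, B1->T, B2->E, B1->T, B2->E, B1->T, B2->E, B1->T, B2->E, B1->T, B2->S, B1->F, B3->F, B4->T; outcomes B1=T, B1=F, B2=S, B2=E, B3=F, B4=T
input #5, x=1, y=7: events B2->E, B1->T, B2->E, B1->T, B2->E, B1->T, B2->E, B1->T, B2->E, B1->T, B2->S, B1->F, B3->T, B4->T; outcomes B1=T, B1=F, B2=S, B2=E, B3=T, B4=T
input #6, x=3, y=4: events B2->E, B1->T, B2->E, B1->T, B2->E, B1->T, B2->E, B1->T, B2->E, B1->T, B2->S, B1->F, B3->T, B4->T; outcomes B1=T, B1=F, B2=S, B2=E, B3=T, B4=T
input #7, x=6, y=13: events B2->E, B1->T, B2->E, B1->T, B2->E, B1->T, B2->E, B1->T, B2->E, B1->T, B2->S, B1->F, B3->T, B4->F; outcomes B1=T, B1=F, B2=S, B2=E, B3=T, B4=F
input #8, x=0, y=7: events B2->E, B1->T, B2->E, B1->T, B2->E, B1->T, B2->E, B1->T, B2->E, B1->T, B2->S, B1->F, B3->F, B4->T; outcomes B1=T, B1=F, B2=S, B2=E, B3=F, B4=T
input #9, x=2, y=6: events B2->E, B1->T, B2->E, B1->T, B2->E, B1->T, B2->E, B1->T, B2->E, B1->T, B2->S, B1->F, B3->T, B4->T; outcomes B1=T, B1=F, B2=S, B2=E, B3=T, B4=T
input #10, x=4, y=6: events B2->E, B1->T, B2->E, B1->T, B2->E, B1->T, B2->E, B1->T, B2->E, B1->T, B2->S, B1->F, B3->T, B4->T; outcomes B1=T, B1=F, B2=S, B2=E, B3=T, B4=T
union over the pool: B1=T, B1=F, B2=S, B2=E, B3=T, B3=F, B4=T, B4=F
uncovered (0 of 8): none
Answer: none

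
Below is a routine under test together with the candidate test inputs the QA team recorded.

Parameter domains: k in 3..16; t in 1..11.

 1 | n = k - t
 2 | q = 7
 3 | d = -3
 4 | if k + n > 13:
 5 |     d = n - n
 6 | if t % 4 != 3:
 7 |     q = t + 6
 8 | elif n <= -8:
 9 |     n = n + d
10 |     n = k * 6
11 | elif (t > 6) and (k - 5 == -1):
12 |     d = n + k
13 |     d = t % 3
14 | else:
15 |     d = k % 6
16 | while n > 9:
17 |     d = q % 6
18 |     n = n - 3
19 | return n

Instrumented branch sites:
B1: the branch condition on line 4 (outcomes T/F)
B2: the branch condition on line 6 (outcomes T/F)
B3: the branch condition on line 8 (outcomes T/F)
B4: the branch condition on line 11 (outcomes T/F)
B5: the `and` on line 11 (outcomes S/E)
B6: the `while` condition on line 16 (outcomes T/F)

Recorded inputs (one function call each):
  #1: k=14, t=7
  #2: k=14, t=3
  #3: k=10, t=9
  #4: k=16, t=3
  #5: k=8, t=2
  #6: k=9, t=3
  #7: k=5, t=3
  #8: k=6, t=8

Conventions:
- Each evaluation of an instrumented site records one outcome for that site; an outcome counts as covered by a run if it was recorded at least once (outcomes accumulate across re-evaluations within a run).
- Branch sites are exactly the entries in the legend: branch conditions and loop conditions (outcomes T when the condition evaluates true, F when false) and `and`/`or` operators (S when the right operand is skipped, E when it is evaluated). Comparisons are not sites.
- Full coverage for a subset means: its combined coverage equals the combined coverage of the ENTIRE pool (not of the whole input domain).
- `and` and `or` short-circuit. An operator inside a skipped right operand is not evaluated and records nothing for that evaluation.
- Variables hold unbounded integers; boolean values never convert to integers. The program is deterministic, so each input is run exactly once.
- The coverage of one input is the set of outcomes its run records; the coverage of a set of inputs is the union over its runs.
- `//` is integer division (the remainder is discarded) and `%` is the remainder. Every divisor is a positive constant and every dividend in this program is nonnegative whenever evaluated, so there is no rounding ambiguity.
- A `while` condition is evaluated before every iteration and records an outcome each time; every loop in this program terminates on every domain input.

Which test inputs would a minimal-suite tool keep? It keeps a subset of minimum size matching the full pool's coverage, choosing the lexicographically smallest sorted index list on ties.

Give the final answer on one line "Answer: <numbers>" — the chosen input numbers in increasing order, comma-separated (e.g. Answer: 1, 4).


input #1 (k=14, t=7): events B1->T, B2->F, B3->F, B5->E, B4->F, B6->F; covers B1=T, B2=F, B3=F, B4=F, B5=E, B6=F
input #2 (k=14, t=3): events B1->T, B2->F, B3->F, B5->S, B4->F, B6->T, B6->F; covers B1=T, B2=F, B3=F, B4=F, B5=S, B6=T, B6=F
input #3 (k=10, t=9): events B1->F, B2->T, B6->F; covers B1=F, B2=T, B6=F
input #4 (k=16, t=3): events B1->T, B2->F, B3->F, B5->S, B4->F, B6->T, B6->T, B6->F; covers B1=T, B2=F, B3=F, B4=F, B5=S, B6=T, B6=F
input #5 (k=8, t=2): events B1->T, B2->T, B6->F; covers B1=T, B2=T, B6=F
input #6 (k=9, t=3): events B1->T, B2->F, B3->F, B5->S, B4->F, B6->F; covers B1=T, B2=F, B3=F, B4=F, B5=S, B6=F
input #7 (k=5, t=3): events B1->F, B2->F, B3->F, B5->S, B4->F, B6->F; covers B1=F, B2=F, B3=F, B4=F, B5=S, B6=F
input #8 (k=6, t=8): events B1->F, B2->T, B6->F; covers B1=F, B2=T, B6=F
pool-wide coverage (10 outcomes): B1=T, B1=F, B2=T, B2=F, B3=F, B4=F, B5=S, B5=E, B6=T, B6=F
no size-1 subset reaches all 10 outcomes (best union: 7/10)
no size-2 subset reaches all 10 outcomes (best union: 9/10)
the canonical winner is {1, 2, 3}: size 3, full 10-outcome coverage, earliest index list among size-3 covers
Answer: 1, 2, 3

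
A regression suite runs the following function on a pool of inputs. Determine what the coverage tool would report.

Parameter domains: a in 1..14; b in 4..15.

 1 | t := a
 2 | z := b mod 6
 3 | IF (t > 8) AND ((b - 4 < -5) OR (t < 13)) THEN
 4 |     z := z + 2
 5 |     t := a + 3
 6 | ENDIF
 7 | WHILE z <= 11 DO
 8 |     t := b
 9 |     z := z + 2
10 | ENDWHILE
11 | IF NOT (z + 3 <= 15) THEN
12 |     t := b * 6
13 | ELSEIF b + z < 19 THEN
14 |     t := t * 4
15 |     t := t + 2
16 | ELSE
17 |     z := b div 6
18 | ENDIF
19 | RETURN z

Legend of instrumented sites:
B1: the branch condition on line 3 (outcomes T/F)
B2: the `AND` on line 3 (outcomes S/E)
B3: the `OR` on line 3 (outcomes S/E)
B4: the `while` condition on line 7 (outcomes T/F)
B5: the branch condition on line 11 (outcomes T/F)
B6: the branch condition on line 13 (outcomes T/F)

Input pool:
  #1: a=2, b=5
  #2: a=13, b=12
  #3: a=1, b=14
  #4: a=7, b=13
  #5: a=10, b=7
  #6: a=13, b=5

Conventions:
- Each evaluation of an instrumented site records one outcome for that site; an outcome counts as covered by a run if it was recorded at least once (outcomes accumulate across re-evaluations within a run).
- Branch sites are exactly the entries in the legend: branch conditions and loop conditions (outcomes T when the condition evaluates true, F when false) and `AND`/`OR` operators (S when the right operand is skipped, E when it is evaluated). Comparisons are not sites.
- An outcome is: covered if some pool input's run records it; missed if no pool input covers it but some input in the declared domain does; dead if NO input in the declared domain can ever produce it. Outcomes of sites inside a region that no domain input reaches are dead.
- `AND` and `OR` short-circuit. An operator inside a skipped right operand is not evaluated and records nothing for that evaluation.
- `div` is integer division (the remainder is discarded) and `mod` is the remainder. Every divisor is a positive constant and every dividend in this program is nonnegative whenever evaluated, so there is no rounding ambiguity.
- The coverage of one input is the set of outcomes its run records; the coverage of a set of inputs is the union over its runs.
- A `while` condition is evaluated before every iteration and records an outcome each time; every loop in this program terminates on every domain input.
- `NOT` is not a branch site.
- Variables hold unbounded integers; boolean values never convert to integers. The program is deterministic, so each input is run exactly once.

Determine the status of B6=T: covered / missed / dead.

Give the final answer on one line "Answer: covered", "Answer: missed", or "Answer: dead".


no pool input records B6=T
but domain input (a=1, b=4) does record it -> reachable, so missed
Answer: missed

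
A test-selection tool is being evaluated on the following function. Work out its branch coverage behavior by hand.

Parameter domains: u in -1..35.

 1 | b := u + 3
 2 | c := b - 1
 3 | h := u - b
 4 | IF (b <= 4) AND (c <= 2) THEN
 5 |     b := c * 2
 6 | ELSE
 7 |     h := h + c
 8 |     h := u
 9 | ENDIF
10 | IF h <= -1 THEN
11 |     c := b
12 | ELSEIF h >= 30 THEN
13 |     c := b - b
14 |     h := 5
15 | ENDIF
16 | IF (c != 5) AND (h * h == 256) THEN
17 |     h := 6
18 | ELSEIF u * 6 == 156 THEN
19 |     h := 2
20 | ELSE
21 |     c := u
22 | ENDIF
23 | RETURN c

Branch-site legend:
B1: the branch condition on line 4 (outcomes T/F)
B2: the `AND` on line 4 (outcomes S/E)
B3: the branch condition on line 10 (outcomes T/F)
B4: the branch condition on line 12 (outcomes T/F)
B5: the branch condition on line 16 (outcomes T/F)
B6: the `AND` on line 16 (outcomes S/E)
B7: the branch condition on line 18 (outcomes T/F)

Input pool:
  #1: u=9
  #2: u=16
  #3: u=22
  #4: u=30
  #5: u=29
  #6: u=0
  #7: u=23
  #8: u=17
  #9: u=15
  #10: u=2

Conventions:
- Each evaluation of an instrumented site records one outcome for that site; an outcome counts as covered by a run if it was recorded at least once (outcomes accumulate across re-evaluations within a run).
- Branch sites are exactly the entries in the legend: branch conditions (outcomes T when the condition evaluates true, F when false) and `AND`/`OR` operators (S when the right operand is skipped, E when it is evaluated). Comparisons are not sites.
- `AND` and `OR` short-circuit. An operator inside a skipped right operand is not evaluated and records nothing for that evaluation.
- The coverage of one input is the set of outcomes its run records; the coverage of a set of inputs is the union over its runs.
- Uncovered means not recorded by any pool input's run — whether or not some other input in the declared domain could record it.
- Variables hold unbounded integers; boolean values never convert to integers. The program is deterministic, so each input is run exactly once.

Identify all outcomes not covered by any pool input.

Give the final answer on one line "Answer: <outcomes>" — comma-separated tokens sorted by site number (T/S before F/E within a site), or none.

#1 (u=9) -> covered: B1=F, B2=S, B3=F, B4=F, B5=F, B6=E, B7=F
#2 (u=16) -> covered: B1=F, B2=S, B3=F, B4=F, B5=T, B6=E
#3 (u=22) -> covered: B1=F, B2=S, B3=F, B4=F, B5=F, B6=E, B7=F
#4 (u=30) -> covered: B1=F, B2=S, B3=F, B4=T, B5=F, B6=E, B7=F
#5 (u=29) -> covered: B1=F, B2=S, B3=F, B4=F, B5=F, B6=E, B7=F
#6 (u=0) -> covered: B1=T, B2=E, B3=T, B5=F, B6=E, B7=F
#7 (u=23) -> covered: B1=F, B2=S, B3=F, B4=F, B5=F, B6=E, B7=F
#8 (u=17) -> covered: B1=F, B2=S, B3=F, B4=F, B5=F, B6=E, B7=F
#9 (u=15) -> covered: B1=F, B2=S, B3=F, B4=F, B5=F, B6=E, B7=F
#10 (u=2) -> covered: B1=F, B2=S, B3=F, B4=F, B5=F, B6=E, B7=F
union over the pool: B1=T, B1=F, B2=S, B2=E, B3=T, B3=F, B4=T, B4=F, B5=T, B5=F, B6=E, B7=F
uncovered (2 of 14): B6=S, B7=T

Answer: B6=S, B7=T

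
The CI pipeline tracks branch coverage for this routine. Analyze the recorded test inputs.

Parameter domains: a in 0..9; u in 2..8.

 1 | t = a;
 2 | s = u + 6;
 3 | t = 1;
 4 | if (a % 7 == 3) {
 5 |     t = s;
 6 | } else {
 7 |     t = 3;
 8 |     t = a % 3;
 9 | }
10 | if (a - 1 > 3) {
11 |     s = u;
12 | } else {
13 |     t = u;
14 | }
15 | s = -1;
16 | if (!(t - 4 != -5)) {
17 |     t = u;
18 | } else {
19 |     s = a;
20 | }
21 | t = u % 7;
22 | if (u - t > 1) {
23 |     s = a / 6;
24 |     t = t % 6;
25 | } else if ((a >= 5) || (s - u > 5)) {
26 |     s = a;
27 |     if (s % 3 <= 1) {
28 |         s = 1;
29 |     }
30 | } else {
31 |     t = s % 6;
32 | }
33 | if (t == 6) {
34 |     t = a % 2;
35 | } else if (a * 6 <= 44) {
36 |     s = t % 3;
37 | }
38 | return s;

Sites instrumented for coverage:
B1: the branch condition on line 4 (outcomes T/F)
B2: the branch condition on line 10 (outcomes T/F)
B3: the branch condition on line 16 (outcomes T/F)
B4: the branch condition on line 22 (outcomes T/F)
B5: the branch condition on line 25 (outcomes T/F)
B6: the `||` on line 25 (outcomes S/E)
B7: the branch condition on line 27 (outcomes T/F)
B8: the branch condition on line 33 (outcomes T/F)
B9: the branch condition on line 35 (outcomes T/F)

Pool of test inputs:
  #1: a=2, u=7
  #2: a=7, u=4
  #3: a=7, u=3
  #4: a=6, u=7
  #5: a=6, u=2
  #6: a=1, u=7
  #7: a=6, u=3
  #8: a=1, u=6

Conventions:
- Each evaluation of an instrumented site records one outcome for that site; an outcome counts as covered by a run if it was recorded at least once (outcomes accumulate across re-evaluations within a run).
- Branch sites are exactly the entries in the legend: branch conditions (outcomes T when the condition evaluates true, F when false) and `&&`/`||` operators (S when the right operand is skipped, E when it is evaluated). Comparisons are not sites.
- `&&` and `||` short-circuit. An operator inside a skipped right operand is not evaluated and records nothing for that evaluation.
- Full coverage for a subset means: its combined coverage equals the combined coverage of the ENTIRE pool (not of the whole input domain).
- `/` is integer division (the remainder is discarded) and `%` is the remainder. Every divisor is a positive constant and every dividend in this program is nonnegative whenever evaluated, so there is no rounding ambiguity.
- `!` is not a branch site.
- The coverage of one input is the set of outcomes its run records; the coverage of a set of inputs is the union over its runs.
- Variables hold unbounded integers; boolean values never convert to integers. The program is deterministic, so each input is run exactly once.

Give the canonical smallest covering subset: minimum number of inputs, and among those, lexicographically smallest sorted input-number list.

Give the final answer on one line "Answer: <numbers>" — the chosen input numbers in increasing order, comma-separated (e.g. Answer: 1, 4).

test 1 (a=2, u=7) hits B1=F, B2=F, B3=F, B4=T, B8=F, B9=T
test 2 (a=7, u=4) hits B1=F, B2=T, B3=F, B4=F, B5=T, B6=S, B7=T, B8=F, B9=T
test 3 (a=7, u=3) hits B1=F, B2=T, B3=F, B4=F, B5=T, B6=S, B7=T, B8=F, B9=T
test 4 (a=6, u=7) hits B1=F, B2=T, B3=F, B4=T, B8=F, B9=T
test 5 (a=6, u=2) hits B1=F, B2=T, B3=F, B4=F, B5=T, B6=S, B7=T, B8=F, B9=T
test 6 (a=1, u=7) hits B1=F, B2=F, B3=F, B4=T, B8=F, B9=T
test 7 (a=6, u=3) hits B1=F, B2=T, B3=F, B4=F, B5=T, B6=S, B7=T, B8=F, B9=T
test 8 (a=1, u=6) hits B1=F, B2=F, B3=F, B4=F, B5=F, B6=E, B8=F, B9=T
pool-wide coverage (13 outcomes): B1=F, B2=T, B2=F, B3=F, B4=T, B4=F, B5=T, B5=F, B6=S, B6=E, B7=T, B8=F, B9=T
checked all size-1 subsets: none covers 13 outcomes (max 9/13)
checked all size-2 subsets: none covers 13 outcomes (max 12/13)
the canonical winner is {1, 2, 8}: size 3, full 13-outcome coverage, earliest index list among size-3 covers

Answer: 1, 2, 8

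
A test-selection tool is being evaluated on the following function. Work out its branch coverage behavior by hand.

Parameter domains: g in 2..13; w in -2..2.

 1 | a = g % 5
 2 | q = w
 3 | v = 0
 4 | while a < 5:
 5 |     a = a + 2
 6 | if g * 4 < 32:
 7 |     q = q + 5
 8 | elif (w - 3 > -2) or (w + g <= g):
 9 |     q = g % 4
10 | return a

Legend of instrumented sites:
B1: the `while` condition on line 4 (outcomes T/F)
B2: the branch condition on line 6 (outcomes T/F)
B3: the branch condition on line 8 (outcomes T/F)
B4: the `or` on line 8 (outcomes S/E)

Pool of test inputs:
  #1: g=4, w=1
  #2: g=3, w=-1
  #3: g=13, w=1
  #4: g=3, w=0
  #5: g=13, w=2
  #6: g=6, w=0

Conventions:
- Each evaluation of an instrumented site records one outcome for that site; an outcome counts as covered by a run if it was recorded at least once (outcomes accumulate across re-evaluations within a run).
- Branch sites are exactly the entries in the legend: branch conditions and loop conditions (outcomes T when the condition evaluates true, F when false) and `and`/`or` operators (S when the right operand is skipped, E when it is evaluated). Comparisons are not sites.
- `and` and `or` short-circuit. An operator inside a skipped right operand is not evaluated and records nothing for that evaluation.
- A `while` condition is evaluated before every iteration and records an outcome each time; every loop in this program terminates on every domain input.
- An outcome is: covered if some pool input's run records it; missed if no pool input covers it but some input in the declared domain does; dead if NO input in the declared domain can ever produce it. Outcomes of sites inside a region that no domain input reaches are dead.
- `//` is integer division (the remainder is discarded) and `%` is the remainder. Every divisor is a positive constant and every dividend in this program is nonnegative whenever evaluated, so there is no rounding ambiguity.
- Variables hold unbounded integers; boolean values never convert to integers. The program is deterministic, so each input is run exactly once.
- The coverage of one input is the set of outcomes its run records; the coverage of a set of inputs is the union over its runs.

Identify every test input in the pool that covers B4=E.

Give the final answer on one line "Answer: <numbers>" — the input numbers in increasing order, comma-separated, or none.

input #1 (g=4, w=1): never hits B4=E
input #2 (g=3, w=-1): never hits B4=E
input #3 (g=13, w=1): hits B4=E
input #4 (g=3, w=0): never hits B4=E
input #5 (g=13, w=2): never hits B4=E
input #6 (g=6, w=0): never hits B4=E

Answer: 3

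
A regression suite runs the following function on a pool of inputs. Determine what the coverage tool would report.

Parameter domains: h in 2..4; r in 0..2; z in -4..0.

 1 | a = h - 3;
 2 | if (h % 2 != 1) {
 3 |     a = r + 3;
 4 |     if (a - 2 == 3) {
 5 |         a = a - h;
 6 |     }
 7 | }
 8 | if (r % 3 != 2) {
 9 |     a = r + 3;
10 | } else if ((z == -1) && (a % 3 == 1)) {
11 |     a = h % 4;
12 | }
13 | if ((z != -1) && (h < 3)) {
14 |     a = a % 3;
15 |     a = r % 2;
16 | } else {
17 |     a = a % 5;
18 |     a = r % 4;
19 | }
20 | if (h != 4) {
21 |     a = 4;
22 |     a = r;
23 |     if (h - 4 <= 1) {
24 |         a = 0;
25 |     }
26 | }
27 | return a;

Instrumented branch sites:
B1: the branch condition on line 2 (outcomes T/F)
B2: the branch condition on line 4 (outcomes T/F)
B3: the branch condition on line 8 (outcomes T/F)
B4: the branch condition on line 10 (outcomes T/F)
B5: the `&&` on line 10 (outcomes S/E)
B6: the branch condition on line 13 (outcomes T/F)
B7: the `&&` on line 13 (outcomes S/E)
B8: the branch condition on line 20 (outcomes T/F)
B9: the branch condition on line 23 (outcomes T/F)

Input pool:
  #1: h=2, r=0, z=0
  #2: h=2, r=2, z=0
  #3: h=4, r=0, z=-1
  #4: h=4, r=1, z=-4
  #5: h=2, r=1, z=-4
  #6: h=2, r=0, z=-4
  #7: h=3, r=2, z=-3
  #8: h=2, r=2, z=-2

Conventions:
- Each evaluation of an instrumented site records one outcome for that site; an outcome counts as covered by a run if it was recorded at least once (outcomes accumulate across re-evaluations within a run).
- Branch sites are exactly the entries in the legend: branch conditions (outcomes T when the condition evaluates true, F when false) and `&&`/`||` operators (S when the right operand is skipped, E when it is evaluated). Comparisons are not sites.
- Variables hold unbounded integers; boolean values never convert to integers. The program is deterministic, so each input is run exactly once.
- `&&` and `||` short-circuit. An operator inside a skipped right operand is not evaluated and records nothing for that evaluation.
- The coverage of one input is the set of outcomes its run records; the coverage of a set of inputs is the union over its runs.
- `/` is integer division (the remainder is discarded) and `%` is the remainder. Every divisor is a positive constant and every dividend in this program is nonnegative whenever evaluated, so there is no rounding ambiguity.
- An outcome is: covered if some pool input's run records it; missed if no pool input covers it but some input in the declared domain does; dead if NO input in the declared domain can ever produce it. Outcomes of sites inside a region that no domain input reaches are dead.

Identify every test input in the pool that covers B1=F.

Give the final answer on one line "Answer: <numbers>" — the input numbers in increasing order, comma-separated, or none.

input #1 (h=2, r=0, z=0): does not record B1=F
input #2 (h=2, r=2, z=0): does not record B1=F
input #3 (h=4, r=0, z=-1): does not record B1=F
input #4 (h=4, r=1, z=-4): does not record B1=F
input #5 (h=2, r=1, z=-4): does not record B1=F
input #6 (h=2, r=0, z=-4): does not record B1=F
input #7 (h=3, r=2, z=-3): records B1=F
input #8 (h=2, r=2, z=-2): does not record B1=F

Answer: 7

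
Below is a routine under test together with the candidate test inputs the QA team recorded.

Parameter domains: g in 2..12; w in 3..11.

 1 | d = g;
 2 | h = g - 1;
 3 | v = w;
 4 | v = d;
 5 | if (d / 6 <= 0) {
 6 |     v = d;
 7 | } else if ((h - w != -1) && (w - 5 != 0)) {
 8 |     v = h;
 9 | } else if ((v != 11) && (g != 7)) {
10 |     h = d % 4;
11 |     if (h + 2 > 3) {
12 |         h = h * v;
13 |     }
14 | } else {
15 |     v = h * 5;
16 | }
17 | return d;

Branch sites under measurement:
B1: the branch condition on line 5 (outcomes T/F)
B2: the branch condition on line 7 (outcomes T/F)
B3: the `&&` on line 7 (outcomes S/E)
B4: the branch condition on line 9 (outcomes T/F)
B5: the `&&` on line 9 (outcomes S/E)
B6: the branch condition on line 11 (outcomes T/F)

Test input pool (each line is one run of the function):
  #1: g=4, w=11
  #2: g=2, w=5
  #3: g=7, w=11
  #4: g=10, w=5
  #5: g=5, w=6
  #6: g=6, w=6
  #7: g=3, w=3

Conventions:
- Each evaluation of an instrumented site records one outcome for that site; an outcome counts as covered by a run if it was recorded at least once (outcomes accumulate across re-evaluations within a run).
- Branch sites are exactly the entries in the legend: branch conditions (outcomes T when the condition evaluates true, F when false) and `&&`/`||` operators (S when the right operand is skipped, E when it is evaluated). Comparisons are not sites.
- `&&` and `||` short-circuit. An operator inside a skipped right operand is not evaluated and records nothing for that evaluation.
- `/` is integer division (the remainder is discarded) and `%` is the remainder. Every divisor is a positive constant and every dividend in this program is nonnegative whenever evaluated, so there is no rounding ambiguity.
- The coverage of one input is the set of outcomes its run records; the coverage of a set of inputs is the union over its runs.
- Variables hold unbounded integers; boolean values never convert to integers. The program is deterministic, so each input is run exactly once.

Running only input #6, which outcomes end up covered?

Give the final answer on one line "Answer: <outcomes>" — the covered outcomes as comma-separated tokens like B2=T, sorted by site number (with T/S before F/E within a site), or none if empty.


Running input #6 (g=6, w=6), event by event:
  B1->F, B3->S, B2->F, B5->E, B4->T, B6->T
deduplicating events, the covered set is: B1=F, B2=F, B3=S, B4=T, B5=E, B6=T
Answer: B1=F, B2=F, B3=S, B4=T, B5=E, B6=T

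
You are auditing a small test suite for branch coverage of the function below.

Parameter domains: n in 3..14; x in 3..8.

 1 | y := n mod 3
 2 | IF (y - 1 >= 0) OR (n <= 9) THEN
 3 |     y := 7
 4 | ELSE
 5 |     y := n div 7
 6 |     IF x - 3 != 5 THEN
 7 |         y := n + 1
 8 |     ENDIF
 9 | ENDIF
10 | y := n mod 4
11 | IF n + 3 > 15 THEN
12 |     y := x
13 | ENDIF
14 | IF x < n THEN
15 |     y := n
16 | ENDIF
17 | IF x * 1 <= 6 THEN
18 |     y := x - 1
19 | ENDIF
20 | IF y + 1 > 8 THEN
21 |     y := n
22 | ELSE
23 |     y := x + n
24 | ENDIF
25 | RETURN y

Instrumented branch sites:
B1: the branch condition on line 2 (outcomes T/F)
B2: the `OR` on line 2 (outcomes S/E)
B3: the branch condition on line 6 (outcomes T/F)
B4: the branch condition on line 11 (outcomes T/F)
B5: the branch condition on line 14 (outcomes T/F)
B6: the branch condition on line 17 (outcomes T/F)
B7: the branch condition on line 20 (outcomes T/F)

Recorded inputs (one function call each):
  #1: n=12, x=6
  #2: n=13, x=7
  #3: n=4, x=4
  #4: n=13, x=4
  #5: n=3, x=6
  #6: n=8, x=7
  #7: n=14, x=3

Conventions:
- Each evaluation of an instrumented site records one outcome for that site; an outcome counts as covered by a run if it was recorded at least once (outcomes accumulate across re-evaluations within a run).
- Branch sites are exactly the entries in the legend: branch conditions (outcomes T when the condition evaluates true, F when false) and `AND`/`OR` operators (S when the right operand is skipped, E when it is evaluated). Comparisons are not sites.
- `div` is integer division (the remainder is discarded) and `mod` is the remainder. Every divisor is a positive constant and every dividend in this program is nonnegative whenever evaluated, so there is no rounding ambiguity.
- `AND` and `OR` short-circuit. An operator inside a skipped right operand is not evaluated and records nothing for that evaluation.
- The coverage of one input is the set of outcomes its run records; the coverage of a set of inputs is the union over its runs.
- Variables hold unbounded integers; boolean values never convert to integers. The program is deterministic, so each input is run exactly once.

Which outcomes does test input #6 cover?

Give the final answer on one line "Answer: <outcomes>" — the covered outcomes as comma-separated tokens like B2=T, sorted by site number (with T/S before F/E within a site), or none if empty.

Simulating input #6 (n=8, x=7) step by step:
  B2->S, B1->T, B4->F, B5->T, B6->F, B7->T
collecting distinct outcomes: B1=T, B2=S, B4=F, B5=T, B6=F, B7=T

Answer: B1=T, B2=S, B4=F, B5=T, B6=F, B7=T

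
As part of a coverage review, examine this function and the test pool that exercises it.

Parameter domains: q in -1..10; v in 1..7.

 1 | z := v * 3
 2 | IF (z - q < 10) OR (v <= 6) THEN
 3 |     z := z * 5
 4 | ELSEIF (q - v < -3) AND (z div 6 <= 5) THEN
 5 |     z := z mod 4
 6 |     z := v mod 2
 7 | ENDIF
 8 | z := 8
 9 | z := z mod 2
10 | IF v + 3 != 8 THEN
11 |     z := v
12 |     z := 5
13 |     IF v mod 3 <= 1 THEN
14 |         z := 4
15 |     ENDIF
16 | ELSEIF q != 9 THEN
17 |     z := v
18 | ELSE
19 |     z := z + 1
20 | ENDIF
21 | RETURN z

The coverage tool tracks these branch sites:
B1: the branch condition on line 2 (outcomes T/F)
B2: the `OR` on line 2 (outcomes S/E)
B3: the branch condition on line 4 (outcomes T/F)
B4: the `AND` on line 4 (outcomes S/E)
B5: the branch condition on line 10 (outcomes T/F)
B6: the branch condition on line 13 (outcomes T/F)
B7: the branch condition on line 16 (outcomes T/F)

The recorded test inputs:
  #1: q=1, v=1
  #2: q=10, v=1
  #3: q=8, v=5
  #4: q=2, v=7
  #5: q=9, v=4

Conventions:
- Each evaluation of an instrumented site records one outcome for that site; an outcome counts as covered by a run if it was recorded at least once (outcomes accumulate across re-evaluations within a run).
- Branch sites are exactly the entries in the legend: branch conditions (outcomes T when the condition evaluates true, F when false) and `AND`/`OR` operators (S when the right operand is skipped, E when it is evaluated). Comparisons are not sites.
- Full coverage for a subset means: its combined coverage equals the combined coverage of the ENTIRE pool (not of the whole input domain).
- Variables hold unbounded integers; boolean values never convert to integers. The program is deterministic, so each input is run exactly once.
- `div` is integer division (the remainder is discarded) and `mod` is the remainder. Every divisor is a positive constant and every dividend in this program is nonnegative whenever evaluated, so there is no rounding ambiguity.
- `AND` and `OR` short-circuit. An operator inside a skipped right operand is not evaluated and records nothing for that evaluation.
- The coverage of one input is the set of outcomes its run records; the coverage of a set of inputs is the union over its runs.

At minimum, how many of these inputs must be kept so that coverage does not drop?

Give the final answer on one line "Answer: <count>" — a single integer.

run #1 (q=1, v=1) runs B2->S, B1->T, B5->T, B6->T; records B1=T, B2=S, B5=T, B6=T
run #2 (q=10, v=1) runs B2->S, B1->T, B5->T, B6->T; records B1=T, B2=S, B5=T, B6=T
run #3 (q=8, v=5) runs B2->S, B1->T, B5->F, B7->T; records B1=T, B2=S, B5=F, B7=T
run #4 (q=2, v=7) runs B2->E, B1->F, B4->E, B3->T, B5->T, B6->T; records B1=F, B2=E, B3=T, B4=E, B5=T, B6=T
run #5 (q=9, v=4) runs B2->S, B1->T, B5->T, B6->T; records B1=T, B2=S, B5=T, B6=T
pool-wide coverage (10 outcomes): B1=T, B1=F, B2=S, B2=E, B3=T, B4=E, B5=T, B5=F, B6=T, B7=T
checked all size-1 subsets: none covers 10 outcomes (max 6/10)
size 2: inputs {3, 4} cover all 10 outcomes, and no lexicographically smaller subset of this size does

Answer: 2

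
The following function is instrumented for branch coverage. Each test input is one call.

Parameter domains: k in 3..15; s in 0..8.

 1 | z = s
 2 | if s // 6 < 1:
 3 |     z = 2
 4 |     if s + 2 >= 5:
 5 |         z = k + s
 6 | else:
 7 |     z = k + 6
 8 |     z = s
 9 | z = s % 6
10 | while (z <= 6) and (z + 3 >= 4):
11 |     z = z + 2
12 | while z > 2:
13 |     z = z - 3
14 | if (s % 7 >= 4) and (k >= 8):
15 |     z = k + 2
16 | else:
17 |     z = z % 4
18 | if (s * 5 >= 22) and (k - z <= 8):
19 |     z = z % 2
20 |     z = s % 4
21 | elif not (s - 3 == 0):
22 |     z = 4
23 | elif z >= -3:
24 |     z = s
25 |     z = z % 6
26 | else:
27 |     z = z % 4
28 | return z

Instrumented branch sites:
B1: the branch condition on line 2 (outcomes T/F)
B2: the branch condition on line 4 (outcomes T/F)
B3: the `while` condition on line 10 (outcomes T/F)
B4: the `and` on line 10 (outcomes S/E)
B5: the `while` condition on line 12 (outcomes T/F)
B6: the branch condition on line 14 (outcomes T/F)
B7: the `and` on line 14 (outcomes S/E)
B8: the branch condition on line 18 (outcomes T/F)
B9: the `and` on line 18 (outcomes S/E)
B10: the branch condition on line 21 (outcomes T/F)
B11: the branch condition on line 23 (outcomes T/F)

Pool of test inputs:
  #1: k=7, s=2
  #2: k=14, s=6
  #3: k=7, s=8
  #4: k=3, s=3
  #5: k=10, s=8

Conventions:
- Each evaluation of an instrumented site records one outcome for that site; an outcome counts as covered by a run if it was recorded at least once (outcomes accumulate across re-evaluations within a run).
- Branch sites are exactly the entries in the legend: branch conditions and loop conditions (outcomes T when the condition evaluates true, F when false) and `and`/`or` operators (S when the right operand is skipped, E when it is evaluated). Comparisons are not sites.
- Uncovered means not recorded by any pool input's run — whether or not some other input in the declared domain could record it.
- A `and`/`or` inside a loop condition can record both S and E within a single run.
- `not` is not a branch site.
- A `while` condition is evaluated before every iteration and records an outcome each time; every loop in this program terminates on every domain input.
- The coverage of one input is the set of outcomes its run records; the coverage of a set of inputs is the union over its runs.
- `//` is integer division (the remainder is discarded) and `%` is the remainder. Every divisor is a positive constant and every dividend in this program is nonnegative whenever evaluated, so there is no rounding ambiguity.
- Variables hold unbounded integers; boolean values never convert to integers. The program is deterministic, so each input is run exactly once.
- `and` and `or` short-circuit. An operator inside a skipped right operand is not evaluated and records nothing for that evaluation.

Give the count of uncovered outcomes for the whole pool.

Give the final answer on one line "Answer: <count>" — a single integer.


input #1 (k=7, s=2): covers B1=T, B2=F, B3=T, B3=F, B4=S, B4=E, B5=T, B5=F, B6=F, B7=S, B8=F, B9=S, B10=T
input #2 (k=14, s=6): covers B1=F, B3=F, B4=E, B5=F, B6=T, B7=E, B8=T, B9=E
input #3 (k=7, s=8): covers B1=F, B3=T, B3=F, B4=S, B4=E, B5=T, B5=F, B6=F, B7=S, B8=T, B9=E
input #4 (k=3, s=3): covers B1=T, B2=T, B3=T, B3=F, B4=S, B4=E, B5=T, B5=F, B6=F, B7=S, B8=F, B9=S, B10=F, B11=T
input #5 (k=10, s=8): covers B1=F, B3=T, B3=F, B4=S, B4=E, B5=T, B5=F, B6=F, B7=S, B8=T, B9=E
union over the pool: B1=T, B1=F, B2=T, B2=F, B3=T, B3=F, B4=S, B4=E, B5=T, B5=F, B6=T, B6=F, B7=S, B7=E, B8=T, B8=F, B9=S, B9=E, B10=T, B10=F, B11=T
uncovered (1 of 22): B11=F
Answer: 1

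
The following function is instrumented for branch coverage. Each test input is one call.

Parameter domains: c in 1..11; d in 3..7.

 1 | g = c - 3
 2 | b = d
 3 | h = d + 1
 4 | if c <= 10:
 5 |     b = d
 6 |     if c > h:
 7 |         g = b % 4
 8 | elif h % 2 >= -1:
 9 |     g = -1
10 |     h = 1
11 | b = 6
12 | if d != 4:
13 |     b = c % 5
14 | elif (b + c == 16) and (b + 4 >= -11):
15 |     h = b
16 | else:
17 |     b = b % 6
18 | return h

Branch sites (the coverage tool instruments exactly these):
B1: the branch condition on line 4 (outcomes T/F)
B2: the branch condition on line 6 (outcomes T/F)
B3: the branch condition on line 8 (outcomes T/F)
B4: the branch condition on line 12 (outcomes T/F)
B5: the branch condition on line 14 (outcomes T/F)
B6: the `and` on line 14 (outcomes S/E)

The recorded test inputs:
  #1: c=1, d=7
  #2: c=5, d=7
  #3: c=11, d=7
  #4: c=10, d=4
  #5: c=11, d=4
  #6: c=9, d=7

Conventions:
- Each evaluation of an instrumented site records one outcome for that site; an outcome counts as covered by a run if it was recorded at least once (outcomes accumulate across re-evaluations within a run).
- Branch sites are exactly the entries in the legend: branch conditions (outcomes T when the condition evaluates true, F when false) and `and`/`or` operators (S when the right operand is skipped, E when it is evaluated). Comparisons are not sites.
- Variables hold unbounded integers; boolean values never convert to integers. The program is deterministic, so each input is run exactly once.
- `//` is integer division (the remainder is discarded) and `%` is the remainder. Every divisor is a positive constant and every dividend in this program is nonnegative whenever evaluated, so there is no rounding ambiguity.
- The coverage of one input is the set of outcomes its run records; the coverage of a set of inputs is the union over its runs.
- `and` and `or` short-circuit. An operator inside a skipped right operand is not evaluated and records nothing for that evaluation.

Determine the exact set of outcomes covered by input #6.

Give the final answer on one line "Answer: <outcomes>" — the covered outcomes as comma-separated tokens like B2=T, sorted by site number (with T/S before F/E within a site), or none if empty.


Running input #6 (c=9, d=7), event by event:
  B1->T, B2->T, B4->T
as a set, this run covers: B1=T, B2=T, B4=T
Answer: B1=T, B2=T, B4=T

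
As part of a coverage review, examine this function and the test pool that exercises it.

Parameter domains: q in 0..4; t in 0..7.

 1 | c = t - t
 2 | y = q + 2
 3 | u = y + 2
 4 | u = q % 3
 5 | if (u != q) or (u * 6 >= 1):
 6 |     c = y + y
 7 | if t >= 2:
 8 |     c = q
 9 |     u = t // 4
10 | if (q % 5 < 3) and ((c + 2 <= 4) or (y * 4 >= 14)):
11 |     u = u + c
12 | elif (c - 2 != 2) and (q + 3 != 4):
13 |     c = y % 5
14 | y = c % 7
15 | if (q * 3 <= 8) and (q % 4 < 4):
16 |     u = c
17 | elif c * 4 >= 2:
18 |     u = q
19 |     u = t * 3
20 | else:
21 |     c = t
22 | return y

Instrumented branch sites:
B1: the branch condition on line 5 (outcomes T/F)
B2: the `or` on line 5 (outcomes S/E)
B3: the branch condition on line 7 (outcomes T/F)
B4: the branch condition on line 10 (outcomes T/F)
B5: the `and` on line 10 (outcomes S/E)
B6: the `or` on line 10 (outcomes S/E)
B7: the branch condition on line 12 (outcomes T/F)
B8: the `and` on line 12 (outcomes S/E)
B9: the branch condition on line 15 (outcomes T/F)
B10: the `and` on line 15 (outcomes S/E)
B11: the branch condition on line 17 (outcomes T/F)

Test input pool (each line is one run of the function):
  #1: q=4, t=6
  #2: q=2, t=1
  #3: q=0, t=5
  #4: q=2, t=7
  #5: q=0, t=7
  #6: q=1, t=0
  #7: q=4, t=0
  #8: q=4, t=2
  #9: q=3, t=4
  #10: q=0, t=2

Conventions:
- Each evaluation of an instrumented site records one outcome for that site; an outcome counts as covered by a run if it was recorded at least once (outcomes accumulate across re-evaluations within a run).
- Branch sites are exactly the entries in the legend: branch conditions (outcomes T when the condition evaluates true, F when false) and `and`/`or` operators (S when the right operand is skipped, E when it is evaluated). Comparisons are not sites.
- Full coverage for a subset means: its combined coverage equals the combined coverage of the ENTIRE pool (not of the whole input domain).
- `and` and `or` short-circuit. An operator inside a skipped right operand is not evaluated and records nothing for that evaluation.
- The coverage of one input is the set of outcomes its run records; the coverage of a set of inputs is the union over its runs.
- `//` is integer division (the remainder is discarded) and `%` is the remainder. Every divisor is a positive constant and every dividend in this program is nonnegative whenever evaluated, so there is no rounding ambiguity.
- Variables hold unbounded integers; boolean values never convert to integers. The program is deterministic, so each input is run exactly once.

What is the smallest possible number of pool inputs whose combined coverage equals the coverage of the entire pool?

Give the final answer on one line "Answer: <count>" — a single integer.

input #1 (q=4, t=6): events B2->S, B1->T, B3->T, B5->S, B4->F, B8->S, B7->F, B10->S, B9->F, B11->T; covers B1=T, B2=S, B3=T, B4=F, B5=S, B7=F, B8=S, B9=F, B10=S, B11=T
input #2 (q=2, t=1): events B2->E, B1->T, B3->F, B5->E, B6->E, B4->T, B10->E, B9->T; covers B1=T, B2=E, B3=F, B4=T, B5=E, B6=E, B9=T, B10=E
input #3 (q=0, t=5): events B2->E, B1->F, B3->T, B5->E, B6->S, B4->T, B10->E, B9->T; covers B1=F, B2=E, B3=T, B4=T, B5=E, B6=S, B9=T, B10=E
input #4 (q=2, t=7): events B2->E, B1->T, B3->T, B5->E, B6->S, B4->T, B10->E, B9->T; covers B1=T, B2=E, B3=T, B4=T, B5=E, B6=S, B9=T, B10=E
input #5 (q=0, t=7): events B2->E, B1->F, B3->T, B5->E, B6->S, B4->T, B10->E, B9->T; covers B1=F, B2=E, B3=T, B4=T, B5=E, B6=S, B9=T, B10=E
input #6 (q=1, t=0): events B2->E, B1->T, B3->F, B5->E, B6->E, B4->F, B8->E, B7->F, B10->E, B9->T; covers B1=T, B2=E, B3=F, B4=F, B5=E, B6=E, B7=F, B8=E, B9=T, B10=E
input #7 (q=4, t=0): events B2->S, B1->T, B3->F, B5->S, B4->F, B8->E, B7->T, B10->S, B9->F, B11->T; covers B1=T, B2=S, B3=F, B4=F, B5=S, B7=T, B8=E, B9=F, B10=S, B11=T
input #8 (q=4, t=2): events B2->S, B1->T, B3->T, B5->S, B4->F, B8->S, B7->F, B10->S, B9->F, B11->T; covers B1=T, B2=S, B3=T, B4=F, B5=S, B7=F, B8=S, B9=F, B10=S, B11=T
input #9 (q=3, t=4): events B2->S, B1->T, B3->T, B5->S, B4->F, B8->E, B7->T, B10->S, B9->F, B11->F; covers B1=T, B2=S, B3=T, B4=F, B5=S, B7=T, B8=E, B9=F, B10=S, B11=F
input #10 (q=0, t=2): events B2->E, B1->F, B3->T, B5->E, B6->S, B4->T, B10->E, B9->T; covers B1=F, B2=E, B3=T, B4=T, B5=E, B6=S, B9=T, B10=E
union over all inputs: B1=T, B1=F, B2=S, B2=E, B3=T, B3=F, B4=T, B4=F, B5=S, B5=E, B6=S, B6=E, B7=T, B7=F, B8=S, B8=E, B9=T, B9=F, B10=S, B10=E, B11=T, B11=F (22 outcomes)
checked all size-1 subsets: none covers 22 outcomes (max 10/22)
checked all size-2 subsets: none covers 22 outcomes (max 18/22)
checked all size-3 subsets: none covers 22 outcomes (max 20/22)
size 4: inputs {1, 2, 3, 9} cover all 22 outcomes, and no lexicographically smaller subset of this size does

Answer: 4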